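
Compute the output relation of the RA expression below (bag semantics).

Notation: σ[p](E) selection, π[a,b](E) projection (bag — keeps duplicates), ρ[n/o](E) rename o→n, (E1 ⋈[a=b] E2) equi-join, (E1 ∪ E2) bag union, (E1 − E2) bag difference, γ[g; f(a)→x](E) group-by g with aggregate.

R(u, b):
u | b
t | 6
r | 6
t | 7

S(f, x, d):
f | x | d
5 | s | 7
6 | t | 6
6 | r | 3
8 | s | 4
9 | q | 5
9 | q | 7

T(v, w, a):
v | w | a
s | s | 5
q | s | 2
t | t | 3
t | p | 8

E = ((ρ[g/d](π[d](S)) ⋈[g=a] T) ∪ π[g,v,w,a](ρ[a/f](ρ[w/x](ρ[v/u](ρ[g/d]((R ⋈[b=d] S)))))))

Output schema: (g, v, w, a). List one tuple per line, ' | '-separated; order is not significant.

Stepwise |·|:
  S → 6
  π[d](S) → 6
  ρ[g/d](π[d](S)) → 6
  T → 4
  (ρ[g/d](π[d](S)) ⋈[g=a] T) → 2
  R → 3
  S → 6
  (R ⋈[b=d] S) → 4
  ρ[g/d]((R ⋈[b=d] S)) → 4
  ρ[v/u](ρ[g/d]((R ⋈[b=d] S))) → 4
  ρ[w/x](ρ[v/u](ρ[g/d]((R ⋈[b=d] S)))) → 4
  ρ[a/f](ρ[w/x](ρ[v/u](ρ[g/d]((R ⋈[b=d] S))))) → 4
  π[g,v,w,a](ρ[a/f](ρ[w/x](ρ[v/u](ρ[g/d]((R ⋈[b=d] S)))))) → 4
  ((ρ[g/d](π[d](S)) ⋈[g=a] T) ∪ π[g,v,w,a](ρ[a/f](ρ[w/x](ρ[v/u](ρ[g/d]((R ⋈[b=d] S))))))) → 6

== RESULT ==
g | v | w | a
3 | t | t | 3
5 | s | s | 5
6 | r | t | 6
6 | t | t | 6
7 | t | q | 9
7 | t | s | 5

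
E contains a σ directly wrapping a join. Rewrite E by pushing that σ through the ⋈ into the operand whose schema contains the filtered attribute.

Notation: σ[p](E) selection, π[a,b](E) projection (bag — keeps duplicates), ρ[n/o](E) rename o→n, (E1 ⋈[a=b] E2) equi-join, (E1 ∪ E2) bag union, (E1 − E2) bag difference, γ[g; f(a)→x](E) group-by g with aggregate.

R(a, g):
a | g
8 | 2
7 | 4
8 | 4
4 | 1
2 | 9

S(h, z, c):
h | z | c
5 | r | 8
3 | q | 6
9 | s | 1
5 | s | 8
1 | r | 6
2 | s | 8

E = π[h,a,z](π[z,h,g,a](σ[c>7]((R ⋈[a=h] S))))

σ filters on c, owned by the right side.
E' = π[h,a,z](π[z,h,g,a]((R ⋈[a=h] σ[c>7](S))))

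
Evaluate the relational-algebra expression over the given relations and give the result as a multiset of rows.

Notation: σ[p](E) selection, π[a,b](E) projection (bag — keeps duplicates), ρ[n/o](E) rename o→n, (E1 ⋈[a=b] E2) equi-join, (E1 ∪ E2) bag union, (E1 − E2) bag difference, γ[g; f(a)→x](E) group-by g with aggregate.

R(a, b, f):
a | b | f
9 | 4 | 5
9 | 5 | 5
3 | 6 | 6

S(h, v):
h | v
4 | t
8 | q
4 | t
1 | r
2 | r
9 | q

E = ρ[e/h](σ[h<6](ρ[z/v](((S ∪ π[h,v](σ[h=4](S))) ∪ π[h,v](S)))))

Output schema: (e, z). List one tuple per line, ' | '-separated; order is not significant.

Per-node cardinality:
  S → 6
  S → 6
  σ[h=4](S) → 2
  π[h,v](σ[h=4](S)) → 2
  (S ∪ π[h,v](σ[h=4](S))) → 8
  S → 6
  π[h,v](S) → 6
  ((S ∪ π[h,v](σ[h=4](S))) ∪ π[h,v](S)) → 14
  ρ[z/v](((S ∪ π[h,v](σ[h=4](S))) ∪ π[h,v](S))) → 14
  σ[h<6](ρ[z/v](((S ∪ π[h,v](σ[h=4](S))) ∪ π[h,v](S)))) → 10
  ρ[e/h](σ[h<6](ρ[z/v](((S ∪ π[h,v](σ[h=4](S))) ∪ π[h,v](S))))) → 10

== RESULT ==
e | z
1 | r
1 | r
2 | r
2 | r
4 | t
4 | t
4 | t
4 | t
4 | t
4 | t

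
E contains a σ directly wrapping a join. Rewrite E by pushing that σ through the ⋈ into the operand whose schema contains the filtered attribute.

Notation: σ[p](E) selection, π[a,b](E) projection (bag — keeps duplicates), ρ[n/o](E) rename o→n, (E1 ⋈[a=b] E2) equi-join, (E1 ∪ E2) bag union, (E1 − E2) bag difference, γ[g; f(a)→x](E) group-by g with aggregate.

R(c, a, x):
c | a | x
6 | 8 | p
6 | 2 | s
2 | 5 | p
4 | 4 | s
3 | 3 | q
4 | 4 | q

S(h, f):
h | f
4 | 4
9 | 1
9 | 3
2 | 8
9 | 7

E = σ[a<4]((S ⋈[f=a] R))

σ filters on a, owned by the right side.
E' = (S ⋈[f=a] σ[a<4](R))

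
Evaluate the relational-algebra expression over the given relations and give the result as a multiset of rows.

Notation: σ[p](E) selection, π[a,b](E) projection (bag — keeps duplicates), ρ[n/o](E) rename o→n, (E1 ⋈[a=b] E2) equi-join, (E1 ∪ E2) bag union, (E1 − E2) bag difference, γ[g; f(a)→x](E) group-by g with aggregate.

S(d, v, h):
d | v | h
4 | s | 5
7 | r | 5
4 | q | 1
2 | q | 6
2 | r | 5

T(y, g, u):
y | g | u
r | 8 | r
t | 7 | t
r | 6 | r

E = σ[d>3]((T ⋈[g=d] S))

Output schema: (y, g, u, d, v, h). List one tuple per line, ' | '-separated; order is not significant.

Per-node cardinality:
  T → 3
  S → 5
  (T ⋈[g=d] S) → 1
  σ[d>3]((T ⋈[g=d] S)) → 1

== RESULT ==
y | g | u | d | v | h
t | 7 | t | 7 | r | 5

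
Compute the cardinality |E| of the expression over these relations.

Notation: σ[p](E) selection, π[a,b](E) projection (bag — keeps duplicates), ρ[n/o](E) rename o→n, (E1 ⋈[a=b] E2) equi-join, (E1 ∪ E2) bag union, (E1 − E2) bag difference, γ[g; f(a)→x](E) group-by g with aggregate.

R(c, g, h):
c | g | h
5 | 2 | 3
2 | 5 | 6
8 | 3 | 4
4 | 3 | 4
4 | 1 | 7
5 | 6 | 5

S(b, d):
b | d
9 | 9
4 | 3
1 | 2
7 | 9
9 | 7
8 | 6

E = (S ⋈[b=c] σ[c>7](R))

Row counts bottom-up:
  S → 6
  R → 6
  σ[c>7](R) → 1
  (S ⋈[b=c] σ[c>7](R)) → 1

|E| = 1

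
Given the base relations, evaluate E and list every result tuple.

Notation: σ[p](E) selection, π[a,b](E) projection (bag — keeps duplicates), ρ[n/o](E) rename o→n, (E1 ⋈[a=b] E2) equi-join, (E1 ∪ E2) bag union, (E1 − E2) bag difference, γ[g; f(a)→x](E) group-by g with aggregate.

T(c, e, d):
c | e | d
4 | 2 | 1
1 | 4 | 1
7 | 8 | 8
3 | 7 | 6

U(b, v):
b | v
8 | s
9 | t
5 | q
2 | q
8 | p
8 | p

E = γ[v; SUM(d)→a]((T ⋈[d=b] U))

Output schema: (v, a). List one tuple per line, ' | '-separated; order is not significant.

Subexpression sizes:
  T → 4
  U → 6
  (T ⋈[d=b] U) → 3
  γ[v; SUM(d)→a]((T ⋈[d=b] U)) → 2

== RESULT ==
v | a
p | 16
s | 8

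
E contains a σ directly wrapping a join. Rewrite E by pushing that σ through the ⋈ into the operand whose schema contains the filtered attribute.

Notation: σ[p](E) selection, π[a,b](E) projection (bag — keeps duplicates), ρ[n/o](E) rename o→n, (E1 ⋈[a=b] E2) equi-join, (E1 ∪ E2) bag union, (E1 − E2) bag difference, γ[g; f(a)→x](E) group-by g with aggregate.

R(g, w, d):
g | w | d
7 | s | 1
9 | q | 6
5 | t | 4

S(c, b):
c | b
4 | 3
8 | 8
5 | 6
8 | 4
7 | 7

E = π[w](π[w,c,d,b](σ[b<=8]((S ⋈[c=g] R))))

σ filters on b, owned by the left side.
E' = π[w](π[w,c,d,b]((σ[b<=8](S) ⋈[c=g] R)))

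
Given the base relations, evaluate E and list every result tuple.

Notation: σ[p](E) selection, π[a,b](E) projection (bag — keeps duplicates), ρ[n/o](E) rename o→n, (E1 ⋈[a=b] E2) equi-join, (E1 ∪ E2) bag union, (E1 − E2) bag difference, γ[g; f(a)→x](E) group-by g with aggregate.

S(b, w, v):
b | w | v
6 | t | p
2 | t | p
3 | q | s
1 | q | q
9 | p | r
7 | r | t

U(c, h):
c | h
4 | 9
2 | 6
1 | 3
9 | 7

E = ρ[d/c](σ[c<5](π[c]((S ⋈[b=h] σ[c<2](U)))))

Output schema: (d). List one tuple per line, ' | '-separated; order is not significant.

Per-node cardinality:
  S → 6
  U → 4
  σ[c<2](U) → 1
  (S ⋈[b=h] σ[c<2](U)) → 1
  π[c]((S ⋈[b=h] σ[c<2](U))) → 1
  σ[c<5](π[c]((S ⋈[b=h] σ[c<2](U)))) → 1
  ρ[d/c](σ[c<5](π[c]((S ⋈[b=h] σ[c<2](U))))) → 1

== RESULT ==
d
1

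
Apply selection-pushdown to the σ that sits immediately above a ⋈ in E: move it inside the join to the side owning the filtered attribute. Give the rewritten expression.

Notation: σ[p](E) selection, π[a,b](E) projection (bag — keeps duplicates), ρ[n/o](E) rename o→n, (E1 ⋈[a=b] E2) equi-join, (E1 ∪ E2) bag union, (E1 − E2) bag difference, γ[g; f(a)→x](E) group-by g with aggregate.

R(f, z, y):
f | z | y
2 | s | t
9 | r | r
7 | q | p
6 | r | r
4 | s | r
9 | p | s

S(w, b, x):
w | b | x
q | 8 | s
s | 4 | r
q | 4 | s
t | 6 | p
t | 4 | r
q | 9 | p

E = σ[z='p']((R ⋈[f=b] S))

σ filters on z, owned by the left side.
E' = (σ[z='p'](R) ⋈[f=b] S)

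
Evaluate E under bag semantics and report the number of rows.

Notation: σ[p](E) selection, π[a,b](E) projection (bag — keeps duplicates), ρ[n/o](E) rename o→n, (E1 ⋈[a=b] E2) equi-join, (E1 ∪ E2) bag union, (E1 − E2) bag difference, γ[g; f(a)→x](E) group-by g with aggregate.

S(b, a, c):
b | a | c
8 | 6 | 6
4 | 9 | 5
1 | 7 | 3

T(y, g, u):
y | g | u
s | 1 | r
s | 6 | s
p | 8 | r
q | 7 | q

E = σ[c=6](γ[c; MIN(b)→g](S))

Subexpression sizes:
  S → 3
  γ[c; MIN(b)→g](S) → 3
  σ[c=6](γ[c; MIN(b)→g](S)) → 1

|E| = 1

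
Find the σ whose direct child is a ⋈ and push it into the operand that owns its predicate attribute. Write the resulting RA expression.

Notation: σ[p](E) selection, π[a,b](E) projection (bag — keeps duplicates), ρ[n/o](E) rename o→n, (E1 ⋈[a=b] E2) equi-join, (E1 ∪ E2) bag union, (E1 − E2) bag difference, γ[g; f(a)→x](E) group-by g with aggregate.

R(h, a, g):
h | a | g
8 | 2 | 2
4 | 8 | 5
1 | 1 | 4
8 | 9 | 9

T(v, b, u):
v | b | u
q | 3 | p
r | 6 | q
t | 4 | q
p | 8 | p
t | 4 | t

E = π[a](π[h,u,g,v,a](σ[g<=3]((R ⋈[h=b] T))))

σ filters on g, owned by the left side.
E' = π[a](π[h,u,g,v,a]((σ[g<=3](R) ⋈[h=b] T)))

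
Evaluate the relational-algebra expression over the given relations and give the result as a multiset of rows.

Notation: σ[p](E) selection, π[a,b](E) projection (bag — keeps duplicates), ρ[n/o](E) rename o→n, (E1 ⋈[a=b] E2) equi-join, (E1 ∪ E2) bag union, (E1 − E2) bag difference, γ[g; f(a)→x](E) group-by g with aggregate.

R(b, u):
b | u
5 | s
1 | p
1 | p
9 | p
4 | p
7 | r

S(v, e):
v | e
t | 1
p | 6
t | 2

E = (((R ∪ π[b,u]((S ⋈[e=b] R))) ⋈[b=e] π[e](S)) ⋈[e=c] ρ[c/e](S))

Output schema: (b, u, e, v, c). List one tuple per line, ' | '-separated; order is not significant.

Subexpression sizes:
  R → 6
  S → 3
  R → 6
  (S ⋈[e=b] R) → 2
  π[b,u]((S ⋈[e=b] R)) → 2
  (R ∪ π[b,u]((S ⋈[e=b] R))) → 8
  S → 3
  π[e](S) → 3
  ((R ∪ π[b,u]((S ⋈[e=b] R))) ⋈[b=e] π[e](S)) → 4
  S → 3
  ρ[c/e](S) → 3
  (((R ∪ π[b,u]((S ⋈[e=b] R))) ⋈[b=e] π[e](S)) ⋈[e=c] ρ[c/e](S)) → 4

== RESULT ==
b | u | e | v | c
1 | p | 1 | t | 1
1 | p | 1 | t | 1
1 | p | 1 | t | 1
1 | p | 1 | t | 1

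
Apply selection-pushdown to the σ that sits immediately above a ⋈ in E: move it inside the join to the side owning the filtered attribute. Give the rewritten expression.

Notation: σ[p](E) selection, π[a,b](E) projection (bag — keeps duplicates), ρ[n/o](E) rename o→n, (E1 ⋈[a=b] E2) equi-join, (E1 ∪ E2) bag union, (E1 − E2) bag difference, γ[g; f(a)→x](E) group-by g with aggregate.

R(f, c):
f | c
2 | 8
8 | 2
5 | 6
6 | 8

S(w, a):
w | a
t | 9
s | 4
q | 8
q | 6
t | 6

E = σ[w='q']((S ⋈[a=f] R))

σ filters on w, owned by the left side.
E' = (σ[w='q'](S) ⋈[a=f] R)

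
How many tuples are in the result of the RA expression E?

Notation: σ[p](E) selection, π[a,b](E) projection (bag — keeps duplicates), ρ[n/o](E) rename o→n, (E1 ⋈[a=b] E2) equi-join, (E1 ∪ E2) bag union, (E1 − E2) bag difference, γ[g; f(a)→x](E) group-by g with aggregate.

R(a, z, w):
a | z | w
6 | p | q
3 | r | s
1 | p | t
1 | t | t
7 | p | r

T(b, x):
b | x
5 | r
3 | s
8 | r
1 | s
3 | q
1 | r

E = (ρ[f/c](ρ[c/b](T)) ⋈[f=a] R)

Per-node cardinality:
  T → 6
  ρ[c/b](T) → 6
  ρ[f/c](ρ[c/b](T)) → 6
  R → 5
  (ρ[f/c](ρ[c/b](T)) ⋈[f=a] R) → 6

|E| = 6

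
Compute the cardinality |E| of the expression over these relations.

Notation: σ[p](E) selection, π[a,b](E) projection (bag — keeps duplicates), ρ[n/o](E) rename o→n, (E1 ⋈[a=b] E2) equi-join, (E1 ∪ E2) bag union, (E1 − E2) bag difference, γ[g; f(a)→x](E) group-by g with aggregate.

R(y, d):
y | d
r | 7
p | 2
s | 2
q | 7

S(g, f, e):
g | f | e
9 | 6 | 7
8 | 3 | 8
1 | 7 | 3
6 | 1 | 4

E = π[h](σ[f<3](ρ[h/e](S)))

Subexpression sizes:
  S → 4
  ρ[h/e](S) → 4
  σ[f<3](ρ[h/e](S)) → 1
  π[h](σ[f<3](ρ[h/e](S))) → 1

|E| = 1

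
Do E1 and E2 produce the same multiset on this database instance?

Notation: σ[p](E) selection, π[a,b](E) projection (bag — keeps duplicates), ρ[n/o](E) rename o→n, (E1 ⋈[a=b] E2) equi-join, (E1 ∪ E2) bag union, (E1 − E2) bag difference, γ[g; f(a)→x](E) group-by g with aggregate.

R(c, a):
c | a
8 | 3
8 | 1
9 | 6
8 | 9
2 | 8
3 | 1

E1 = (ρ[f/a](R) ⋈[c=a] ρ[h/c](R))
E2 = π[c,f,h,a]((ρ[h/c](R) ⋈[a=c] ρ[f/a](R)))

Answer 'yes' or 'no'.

E1 per-node cardinality:
  R → 6
  ρ[f/a](R) → 6
  R → 6
  ρ[h/c](R) → 6
  (ρ[f/a](R) ⋈[c=a] ρ[h/c](R)) → 5
E2 per-node cardinality:
  R → 6
  ρ[h/c](R) → 6
  R → 6
  ρ[f/a](R) → 6
  (ρ[h/c](R) ⋈[a=c] ρ[f/a](R)) → 5
  π[c,f,h,a]((ρ[h/c](R) ⋈[a=c] ρ[f/a](R))) → 5

E1 and E2 produce the same multiset:
c | f | h | a
3 | 1 | 8 | 3
8 | 1 | 2 | 8
8 | 3 | 2 | 8
8 | 9 | 2 | 8
9 | 6 | 8 | 9

yes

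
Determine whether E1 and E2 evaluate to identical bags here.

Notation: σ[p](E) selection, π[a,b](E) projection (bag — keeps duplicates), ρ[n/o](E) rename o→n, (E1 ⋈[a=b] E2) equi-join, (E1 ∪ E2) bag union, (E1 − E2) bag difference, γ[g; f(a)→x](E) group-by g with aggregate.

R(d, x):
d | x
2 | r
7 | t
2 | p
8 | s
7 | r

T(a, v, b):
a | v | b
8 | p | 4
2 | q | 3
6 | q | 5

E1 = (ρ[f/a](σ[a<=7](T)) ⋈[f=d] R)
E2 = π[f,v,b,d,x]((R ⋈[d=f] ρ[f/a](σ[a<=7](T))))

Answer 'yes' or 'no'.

E1 per-node cardinality:
  T → 3
  σ[a<=7](T) → 2
  ρ[f/a](σ[a<=7](T)) → 2
  R → 5
  (ρ[f/a](σ[a<=7](T)) ⋈[f=d] R) → 2
E2 per-node cardinality:
  R → 5
  T → 3
  σ[a<=7](T) → 2
  ρ[f/a](σ[a<=7](T)) → 2
  (R ⋈[d=f] ρ[f/a](σ[a<=7](T))) → 2
  π[f,v,b,d,x]((R ⋈[d=f] ρ[f/a](σ[a<=7](T)))) → 2

E1 and E2 produce the same multiset:
f | v | b | d | x
2 | q | 3 | 2 | p
2 | q | 3 | 2 | r

yes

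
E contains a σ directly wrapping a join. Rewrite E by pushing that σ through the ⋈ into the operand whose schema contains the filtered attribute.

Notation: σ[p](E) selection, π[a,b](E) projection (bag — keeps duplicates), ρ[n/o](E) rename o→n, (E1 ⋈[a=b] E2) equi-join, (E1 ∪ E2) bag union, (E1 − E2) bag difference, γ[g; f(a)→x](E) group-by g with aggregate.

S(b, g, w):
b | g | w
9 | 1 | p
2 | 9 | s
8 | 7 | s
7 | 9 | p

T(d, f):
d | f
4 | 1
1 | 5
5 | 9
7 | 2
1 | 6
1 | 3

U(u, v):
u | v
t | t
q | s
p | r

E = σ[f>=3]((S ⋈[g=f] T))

σ filters on f, owned by the right side.
E' = (S ⋈[g=f] σ[f>=3](T))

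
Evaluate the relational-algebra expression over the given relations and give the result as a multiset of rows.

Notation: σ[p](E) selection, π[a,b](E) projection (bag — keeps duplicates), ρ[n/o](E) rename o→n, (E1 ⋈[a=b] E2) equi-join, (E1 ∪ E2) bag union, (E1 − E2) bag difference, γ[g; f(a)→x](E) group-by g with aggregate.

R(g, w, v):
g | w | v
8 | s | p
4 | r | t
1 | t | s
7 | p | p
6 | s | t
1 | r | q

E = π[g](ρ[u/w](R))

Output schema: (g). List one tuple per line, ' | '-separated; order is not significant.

Per-node cardinality:
  R → 6
  ρ[u/w](R) → 6
  π[g](ρ[u/w](R)) → 6

== RESULT ==
g
1
1
4
6
7
8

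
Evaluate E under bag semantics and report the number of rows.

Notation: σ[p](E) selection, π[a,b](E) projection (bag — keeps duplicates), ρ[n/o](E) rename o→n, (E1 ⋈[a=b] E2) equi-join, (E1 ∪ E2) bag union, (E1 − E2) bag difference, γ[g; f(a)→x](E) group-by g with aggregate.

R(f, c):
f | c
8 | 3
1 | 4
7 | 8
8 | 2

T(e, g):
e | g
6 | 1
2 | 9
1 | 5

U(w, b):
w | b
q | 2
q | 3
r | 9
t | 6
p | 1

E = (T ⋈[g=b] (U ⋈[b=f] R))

Subexpression sizes:
  T → 3
  U → 5
  R → 4
  (U ⋈[b=f] R) → 1
  (T ⋈[g=b] (U ⋈[b=f] R)) → 1

|E| = 1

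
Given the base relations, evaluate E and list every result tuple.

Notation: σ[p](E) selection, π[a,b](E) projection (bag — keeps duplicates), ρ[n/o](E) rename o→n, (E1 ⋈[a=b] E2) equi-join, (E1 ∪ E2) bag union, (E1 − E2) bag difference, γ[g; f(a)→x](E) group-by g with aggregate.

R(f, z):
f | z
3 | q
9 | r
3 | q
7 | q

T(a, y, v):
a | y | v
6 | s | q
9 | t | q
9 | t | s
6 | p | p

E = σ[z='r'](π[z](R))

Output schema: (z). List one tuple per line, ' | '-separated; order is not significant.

Per-node cardinality:
  R → 4
  π[z](R) → 4
  σ[z='r'](π[z](R)) → 1

== RESULT ==
z
r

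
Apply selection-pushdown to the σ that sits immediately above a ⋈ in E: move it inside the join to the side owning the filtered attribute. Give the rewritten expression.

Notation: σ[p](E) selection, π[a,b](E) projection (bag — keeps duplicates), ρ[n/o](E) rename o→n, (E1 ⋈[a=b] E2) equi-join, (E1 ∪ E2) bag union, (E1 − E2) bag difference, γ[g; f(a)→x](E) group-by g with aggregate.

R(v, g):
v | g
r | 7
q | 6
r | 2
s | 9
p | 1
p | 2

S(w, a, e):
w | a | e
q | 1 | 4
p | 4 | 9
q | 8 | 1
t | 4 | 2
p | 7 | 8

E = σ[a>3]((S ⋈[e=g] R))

σ filters on a, owned by the left side.
E' = (σ[a>3](S) ⋈[e=g] R)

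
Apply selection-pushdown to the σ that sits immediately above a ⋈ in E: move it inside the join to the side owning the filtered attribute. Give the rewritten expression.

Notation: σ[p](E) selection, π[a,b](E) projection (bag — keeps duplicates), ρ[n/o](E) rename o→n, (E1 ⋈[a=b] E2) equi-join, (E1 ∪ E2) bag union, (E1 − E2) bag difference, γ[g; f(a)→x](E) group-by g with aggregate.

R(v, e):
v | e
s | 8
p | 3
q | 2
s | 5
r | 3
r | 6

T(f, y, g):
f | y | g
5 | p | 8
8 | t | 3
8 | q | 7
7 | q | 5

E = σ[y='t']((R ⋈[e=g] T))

σ filters on y, owned by the right side.
E' = (R ⋈[e=g] σ[y='t'](T))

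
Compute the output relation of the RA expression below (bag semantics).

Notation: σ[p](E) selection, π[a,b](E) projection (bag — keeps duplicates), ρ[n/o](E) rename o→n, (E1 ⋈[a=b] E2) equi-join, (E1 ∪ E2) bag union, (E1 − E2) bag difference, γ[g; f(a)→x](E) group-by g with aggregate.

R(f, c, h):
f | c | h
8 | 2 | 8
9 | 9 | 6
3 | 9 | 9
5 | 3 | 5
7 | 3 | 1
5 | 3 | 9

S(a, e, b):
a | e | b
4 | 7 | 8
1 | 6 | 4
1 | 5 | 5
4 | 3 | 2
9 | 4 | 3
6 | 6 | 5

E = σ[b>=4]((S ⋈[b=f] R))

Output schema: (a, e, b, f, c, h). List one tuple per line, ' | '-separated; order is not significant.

Subexpression sizes:
  S → 6
  R → 6
  (S ⋈[b=f] R) → 6
  σ[b>=4]((S ⋈[b=f] R)) → 5

== RESULT ==
a | e | b | f | c | h
1 | 5 | 5 | 5 | 3 | 5
1 | 5 | 5 | 5 | 3 | 9
4 | 7 | 8 | 8 | 2 | 8
6 | 6 | 5 | 5 | 3 | 5
6 | 6 | 5 | 5 | 3 | 9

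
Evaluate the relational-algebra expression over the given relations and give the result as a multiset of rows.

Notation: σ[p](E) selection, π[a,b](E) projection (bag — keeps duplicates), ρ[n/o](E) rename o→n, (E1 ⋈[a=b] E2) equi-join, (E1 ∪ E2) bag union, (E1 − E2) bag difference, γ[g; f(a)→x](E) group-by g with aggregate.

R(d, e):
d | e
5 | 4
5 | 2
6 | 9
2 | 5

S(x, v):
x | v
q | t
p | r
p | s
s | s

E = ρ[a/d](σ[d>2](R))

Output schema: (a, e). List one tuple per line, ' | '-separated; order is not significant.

Per-node cardinality:
  R → 4
  σ[d>2](R) → 3
  ρ[a/d](σ[d>2](R)) → 3

== RESULT ==
a | e
5 | 2
5 | 4
6 | 9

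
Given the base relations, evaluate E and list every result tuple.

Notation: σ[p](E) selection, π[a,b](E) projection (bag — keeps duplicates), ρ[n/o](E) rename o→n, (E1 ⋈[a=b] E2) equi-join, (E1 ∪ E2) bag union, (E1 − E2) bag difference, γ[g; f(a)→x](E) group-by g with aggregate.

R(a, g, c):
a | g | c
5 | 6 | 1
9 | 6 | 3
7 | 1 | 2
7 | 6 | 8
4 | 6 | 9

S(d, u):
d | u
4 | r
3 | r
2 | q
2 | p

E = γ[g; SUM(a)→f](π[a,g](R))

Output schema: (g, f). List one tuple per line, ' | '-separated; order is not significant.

Stepwise |·|:
  R → 5
  π[a,g](R) → 5
  γ[g; SUM(a)→f](π[a,g](R)) → 2

== RESULT ==
g | f
1 | 7
6 | 25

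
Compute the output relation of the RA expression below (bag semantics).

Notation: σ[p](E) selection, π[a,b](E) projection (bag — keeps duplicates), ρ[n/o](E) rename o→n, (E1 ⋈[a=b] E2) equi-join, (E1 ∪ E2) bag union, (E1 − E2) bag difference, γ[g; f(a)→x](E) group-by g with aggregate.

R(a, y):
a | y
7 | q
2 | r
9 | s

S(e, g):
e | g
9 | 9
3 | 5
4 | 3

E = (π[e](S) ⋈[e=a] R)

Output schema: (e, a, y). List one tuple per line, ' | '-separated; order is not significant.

Stepwise |·|:
  S → 3
  π[e](S) → 3
  R → 3
  (π[e](S) ⋈[e=a] R) → 1

== RESULT ==
e | a | y
9 | 9 | s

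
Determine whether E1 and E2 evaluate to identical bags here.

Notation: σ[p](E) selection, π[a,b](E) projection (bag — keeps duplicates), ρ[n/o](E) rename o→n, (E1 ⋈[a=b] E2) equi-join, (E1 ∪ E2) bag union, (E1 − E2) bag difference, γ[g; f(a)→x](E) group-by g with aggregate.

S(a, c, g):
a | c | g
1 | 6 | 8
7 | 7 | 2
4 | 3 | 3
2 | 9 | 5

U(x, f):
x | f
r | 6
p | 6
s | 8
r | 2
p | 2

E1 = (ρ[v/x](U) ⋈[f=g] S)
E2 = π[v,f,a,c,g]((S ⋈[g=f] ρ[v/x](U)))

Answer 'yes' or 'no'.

E1 subexpression sizes:
  U → 5
  ρ[v/x](U) → 5
  S → 4
  (ρ[v/x](U) ⋈[f=g] S) → 3
E2 subexpression sizes:
  S → 4
  U → 5
  ρ[v/x](U) → 5
  (S ⋈[g=f] ρ[v/x](U)) → 3
  π[v,f,a,c,g]((S ⋈[g=f] ρ[v/x](U))) → 3

E1 and E2 produce the same multiset:
v | f | a | c | g
p | 2 | 7 | 7 | 2
r | 2 | 7 | 7 | 2
s | 8 | 1 | 6 | 8

yes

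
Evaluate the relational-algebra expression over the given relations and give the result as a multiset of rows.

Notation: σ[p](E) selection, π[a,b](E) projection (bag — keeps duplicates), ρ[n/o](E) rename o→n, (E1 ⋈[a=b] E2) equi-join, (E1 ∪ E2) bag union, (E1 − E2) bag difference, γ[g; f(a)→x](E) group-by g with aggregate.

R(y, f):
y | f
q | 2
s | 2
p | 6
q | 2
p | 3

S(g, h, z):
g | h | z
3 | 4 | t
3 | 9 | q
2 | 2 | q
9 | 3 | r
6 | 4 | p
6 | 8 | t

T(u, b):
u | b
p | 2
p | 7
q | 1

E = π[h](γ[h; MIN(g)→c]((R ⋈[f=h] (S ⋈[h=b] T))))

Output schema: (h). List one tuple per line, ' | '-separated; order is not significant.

Subexpression sizes:
  R → 5
  S → 6
  T → 3
  (S ⋈[h=b] T) → 1
  (R ⋈[f=h] (S ⋈[h=b] T)) → 3
  γ[h; MIN(g)→c]((R ⋈[f=h] (S ⋈[h=b] T))) → 1
  π[h](γ[h; MIN(g)→c]((R ⋈[f=h] (S ⋈[h=b] T)))) → 1

== RESULT ==
h
2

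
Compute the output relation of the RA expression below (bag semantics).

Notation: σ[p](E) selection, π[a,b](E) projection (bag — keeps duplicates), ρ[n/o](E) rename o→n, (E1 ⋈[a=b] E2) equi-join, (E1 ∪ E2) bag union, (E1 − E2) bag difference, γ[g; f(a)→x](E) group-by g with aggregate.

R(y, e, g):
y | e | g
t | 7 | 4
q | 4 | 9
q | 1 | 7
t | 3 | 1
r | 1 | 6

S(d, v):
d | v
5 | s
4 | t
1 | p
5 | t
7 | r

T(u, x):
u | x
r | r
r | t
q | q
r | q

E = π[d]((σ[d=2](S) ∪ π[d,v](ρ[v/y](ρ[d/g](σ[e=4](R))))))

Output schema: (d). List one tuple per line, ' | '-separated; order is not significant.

Per-node cardinality:
  S → 5
  σ[d=2](S) → 0
  R → 5
  σ[e=4](R) → 1
  ρ[d/g](σ[e=4](R)) → 1
  ρ[v/y](ρ[d/g](σ[e=4](R))) → 1
  π[d,v](ρ[v/y](ρ[d/g](σ[e=4](R)))) → 1
  (σ[d=2](S) ∪ π[d,v](ρ[v/y](ρ[d/g](σ[e=4](R))))) → 1
  π[d]((σ[d=2](S) ∪ π[d,v](ρ[v/y](ρ[d/g](σ[e=4](R)))))) → 1

== RESULT ==
d
9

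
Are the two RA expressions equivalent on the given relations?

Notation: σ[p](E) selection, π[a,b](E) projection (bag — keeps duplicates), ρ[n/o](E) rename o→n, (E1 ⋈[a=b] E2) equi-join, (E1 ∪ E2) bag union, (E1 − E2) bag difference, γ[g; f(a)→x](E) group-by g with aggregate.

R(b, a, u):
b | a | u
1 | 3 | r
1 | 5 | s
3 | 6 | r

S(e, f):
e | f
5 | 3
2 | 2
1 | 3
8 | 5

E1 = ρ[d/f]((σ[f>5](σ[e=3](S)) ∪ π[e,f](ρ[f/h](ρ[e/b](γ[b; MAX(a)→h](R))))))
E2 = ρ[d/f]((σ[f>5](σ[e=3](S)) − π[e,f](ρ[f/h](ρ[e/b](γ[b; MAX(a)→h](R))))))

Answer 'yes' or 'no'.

E1 per-node cardinality:
  S → 4
  σ[e=3](S) → 0
  σ[f>5](σ[e=3](S)) → 0
  R → 3
  γ[b; MAX(a)→h](R) → 2
  ρ[e/b](γ[b; MAX(a)→h](R)) → 2
  ρ[f/h](ρ[e/b](γ[b; MAX(a)→h](R))) → 2
  π[e,f](ρ[f/h](ρ[e/b](γ[b; MAX(a)→h](R)))) → 2
  (σ[f>5](σ[e=3](S)) ∪ π[e,f](ρ[f/h](ρ[e/b](γ[b; MAX(a)→h](R))))) → 2
  ρ[d/f]((σ[f>5](σ[e=3](S)) ∪ π[e,f](ρ[f/h](ρ[e/b](γ[b; MAX(a)→h](R)))))) → 2
E2 per-node cardinality:
  S → 4
  σ[e=3](S) → 0
  σ[f>5](σ[e=3](S)) → 0
  R → 3
  γ[b; MAX(a)→h](R) → 2
  ρ[e/b](γ[b; MAX(a)→h](R)) → 2
  ρ[f/h](ρ[e/b](γ[b; MAX(a)→h](R))) → 2
  π[e,f](ρ[f/h](ρ[e/b](γ[b; MAX(a)→h](R)))) → 2
  (σ[f>5](σ[e=3](S)) − π[e,f](ρ[f/h](ρ[e/b](γ[b; MAX(a)→h](R))))) → 0
  ρ[d/f]((σ[f>5](σ[e=3](S)) − π[e,f](ρ[f/h](ρ[e/b](γ[b; MAX(a)→h](R)))))) → 0

E1 result:
e | d
1 | 5
3 | 6
E2 result:
e | d
(0 rows)
Witness: (3, 6) appears 1× in E1 but 0× in E2.

no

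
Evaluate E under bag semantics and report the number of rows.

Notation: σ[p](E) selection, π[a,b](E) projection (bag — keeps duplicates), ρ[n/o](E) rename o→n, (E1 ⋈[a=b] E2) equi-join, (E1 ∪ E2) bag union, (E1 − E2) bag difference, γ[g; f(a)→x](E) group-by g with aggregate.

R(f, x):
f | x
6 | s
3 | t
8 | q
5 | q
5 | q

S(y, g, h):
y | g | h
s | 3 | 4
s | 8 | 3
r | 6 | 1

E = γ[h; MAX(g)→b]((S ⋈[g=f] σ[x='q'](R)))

Per-node cardinality:
  S → 3
  R → 5
  σ[x='q'](R) → 3
  (S ⋈[g=f] σ[x='q'](R)) → 1
  γ[h; MAX(g)→b]((S ⋈[g=f] σ[x='q'](R))) → 1

|E| = 1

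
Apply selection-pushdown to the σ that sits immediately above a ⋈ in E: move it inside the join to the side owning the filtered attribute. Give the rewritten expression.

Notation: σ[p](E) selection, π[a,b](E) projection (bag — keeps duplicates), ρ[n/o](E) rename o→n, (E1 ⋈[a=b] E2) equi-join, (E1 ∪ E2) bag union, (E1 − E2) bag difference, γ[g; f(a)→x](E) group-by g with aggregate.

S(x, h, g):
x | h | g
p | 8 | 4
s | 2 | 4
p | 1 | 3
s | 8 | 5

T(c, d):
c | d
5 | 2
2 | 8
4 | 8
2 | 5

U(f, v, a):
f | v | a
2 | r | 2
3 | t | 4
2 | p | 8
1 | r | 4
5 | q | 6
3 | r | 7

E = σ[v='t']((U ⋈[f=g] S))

σ filters on v, owned by the left side.
E' = (σ[v='t'](U) ⋈[f=g] S)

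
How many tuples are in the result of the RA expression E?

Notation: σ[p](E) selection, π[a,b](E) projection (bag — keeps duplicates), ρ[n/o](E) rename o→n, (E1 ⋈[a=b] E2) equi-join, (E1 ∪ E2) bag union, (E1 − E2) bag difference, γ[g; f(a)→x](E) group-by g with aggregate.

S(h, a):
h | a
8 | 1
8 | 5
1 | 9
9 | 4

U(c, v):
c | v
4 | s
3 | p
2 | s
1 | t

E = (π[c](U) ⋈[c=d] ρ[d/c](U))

Per-node cardinality:
  U → 4
  π[c](U) → 4
  U → 4
  ρ[d/c](U) → 4
  (π[c](U) ⋈[c=d] ρ[d/c](U)) → 4

|E| = 4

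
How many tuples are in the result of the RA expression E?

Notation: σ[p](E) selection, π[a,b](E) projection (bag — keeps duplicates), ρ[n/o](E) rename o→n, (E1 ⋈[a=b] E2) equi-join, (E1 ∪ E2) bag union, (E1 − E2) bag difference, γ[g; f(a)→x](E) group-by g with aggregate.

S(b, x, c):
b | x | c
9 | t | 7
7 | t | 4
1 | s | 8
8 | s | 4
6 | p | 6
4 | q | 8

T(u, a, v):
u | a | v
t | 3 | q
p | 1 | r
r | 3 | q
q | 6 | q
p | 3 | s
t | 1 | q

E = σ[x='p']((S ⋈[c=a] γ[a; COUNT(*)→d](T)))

Per-node cardinality:
  S → 6
  T → 6
  γ[a; COUNT(*)→d](T) → 3
  (S ⋈[c=a] γ[a; COUNT(*)→d](T)) → 1
  σ[x='p']((S ⋈[c=a] γ[a; COUNT(*)→d](T))) → 1

|E| = 1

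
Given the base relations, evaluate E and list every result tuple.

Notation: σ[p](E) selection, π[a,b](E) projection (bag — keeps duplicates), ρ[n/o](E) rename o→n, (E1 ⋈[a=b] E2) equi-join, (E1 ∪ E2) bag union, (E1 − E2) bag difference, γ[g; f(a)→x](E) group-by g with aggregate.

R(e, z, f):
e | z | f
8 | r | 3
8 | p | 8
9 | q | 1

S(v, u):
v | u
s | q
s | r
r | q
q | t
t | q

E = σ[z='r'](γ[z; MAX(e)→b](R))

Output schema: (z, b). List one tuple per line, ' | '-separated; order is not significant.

Stepwise |·|:
  R → 3
  γ[z; MAX(e)→b](R) → 3
  σ[z='r'](γ[z; MAX(e)→b](R)) → 1

== RESULT ==
z | b
r | 8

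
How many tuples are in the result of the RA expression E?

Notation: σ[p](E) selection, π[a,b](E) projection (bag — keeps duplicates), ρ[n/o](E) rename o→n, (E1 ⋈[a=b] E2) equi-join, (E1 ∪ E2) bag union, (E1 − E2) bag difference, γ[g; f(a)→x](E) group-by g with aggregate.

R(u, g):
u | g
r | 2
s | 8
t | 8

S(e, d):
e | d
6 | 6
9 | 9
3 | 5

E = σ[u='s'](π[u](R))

Subexpression sizes:
  R → 3
  π[u](R) → 3
  σ[u='s'](π[u](R)) → 1

|E| = 1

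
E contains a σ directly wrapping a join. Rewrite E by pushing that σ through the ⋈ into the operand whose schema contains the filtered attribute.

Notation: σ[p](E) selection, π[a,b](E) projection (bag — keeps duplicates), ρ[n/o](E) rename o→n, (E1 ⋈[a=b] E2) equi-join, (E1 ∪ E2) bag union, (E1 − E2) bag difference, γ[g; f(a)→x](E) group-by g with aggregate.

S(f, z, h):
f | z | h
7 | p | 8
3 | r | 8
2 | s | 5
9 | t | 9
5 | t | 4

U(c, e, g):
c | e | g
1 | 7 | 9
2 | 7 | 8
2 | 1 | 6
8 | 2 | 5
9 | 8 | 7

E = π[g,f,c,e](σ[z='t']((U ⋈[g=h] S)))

σ filters on z, owned by the right side.
E' = π[g,f,c,e]((U ⋈[g=h] σ[z='t'](S)))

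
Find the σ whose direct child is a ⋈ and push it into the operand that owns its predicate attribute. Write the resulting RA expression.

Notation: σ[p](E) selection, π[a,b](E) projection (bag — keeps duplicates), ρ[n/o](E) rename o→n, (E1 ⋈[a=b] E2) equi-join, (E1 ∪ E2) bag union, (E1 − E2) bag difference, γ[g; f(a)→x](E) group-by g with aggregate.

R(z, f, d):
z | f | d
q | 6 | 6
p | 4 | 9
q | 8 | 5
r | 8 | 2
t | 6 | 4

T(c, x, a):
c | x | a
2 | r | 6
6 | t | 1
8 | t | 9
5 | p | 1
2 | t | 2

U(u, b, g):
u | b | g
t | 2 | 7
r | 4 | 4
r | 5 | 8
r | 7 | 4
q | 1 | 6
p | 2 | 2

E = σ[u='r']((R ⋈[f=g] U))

σ filters on u, owned by the right side.
E' = (R ⋈[f=g] σ[u='r'](U))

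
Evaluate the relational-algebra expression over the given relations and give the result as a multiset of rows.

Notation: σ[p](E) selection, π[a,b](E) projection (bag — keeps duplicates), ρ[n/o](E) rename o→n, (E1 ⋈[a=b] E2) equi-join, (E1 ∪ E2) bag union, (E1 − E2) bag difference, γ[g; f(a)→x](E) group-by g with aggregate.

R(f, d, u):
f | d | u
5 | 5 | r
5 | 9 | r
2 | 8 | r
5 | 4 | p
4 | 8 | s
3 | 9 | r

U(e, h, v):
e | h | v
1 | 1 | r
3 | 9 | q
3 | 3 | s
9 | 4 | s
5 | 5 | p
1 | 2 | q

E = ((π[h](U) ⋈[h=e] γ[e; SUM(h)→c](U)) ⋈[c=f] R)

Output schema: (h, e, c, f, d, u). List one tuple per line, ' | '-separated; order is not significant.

Stepwise |·|:
  U → 6
  π[h](U) → 6
  U → 6
  γ[e; SUM(h)→c](U) → 4
  (π[h](U) ⋈[h=e] γ[e; SUM(h)→c](U)) → 4
  R → 6
  ((π[h](U) ⋈[h=e] γ[e; SUM(h)→c](U)) ⋈[c=f] R) → 5

== RESULT ==
h | e | c | f | d | u
1 | 1 | 3 | 3 | 9 | r
5 | 5 | 5 | 5 | 4 | p
5 | 5 | 5 | 5 | 5 | r
5 | 5 | 5 | 5 | 9 | r
9 | 9 | 4 | 4 | 8 | s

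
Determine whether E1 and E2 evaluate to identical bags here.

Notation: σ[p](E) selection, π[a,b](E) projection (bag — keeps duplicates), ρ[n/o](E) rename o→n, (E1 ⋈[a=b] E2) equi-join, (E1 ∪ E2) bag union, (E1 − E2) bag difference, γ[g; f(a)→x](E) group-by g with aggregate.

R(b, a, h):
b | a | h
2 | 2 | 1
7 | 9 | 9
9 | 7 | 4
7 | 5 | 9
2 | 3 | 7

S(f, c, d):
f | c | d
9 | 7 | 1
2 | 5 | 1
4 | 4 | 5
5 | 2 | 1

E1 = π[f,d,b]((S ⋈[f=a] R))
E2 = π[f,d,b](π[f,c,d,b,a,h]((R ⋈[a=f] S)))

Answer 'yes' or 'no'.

E1 row counts bottom-up:
  S → 4
  R → 5
  (S ⋈[f=a] R) → 3
  π[f,d,b]((S ⋈[f=a] R)) → 3
E2 row counts bottom-up:
  R → 5
  S → 4
  (R ⋈[a=f] S) → 3
  π[f,c,d,b,a,h]((R ⋈[a=f] S)) → 3
  π[f,d,b](π[f,c,d,b,a,h]((R ⋈[a=f] S))) → 3

E1 and E2 produce the same multiset:
f | d | b
2 | 1 | 2
5 | 1 | 7
9 | 1 | 7

yes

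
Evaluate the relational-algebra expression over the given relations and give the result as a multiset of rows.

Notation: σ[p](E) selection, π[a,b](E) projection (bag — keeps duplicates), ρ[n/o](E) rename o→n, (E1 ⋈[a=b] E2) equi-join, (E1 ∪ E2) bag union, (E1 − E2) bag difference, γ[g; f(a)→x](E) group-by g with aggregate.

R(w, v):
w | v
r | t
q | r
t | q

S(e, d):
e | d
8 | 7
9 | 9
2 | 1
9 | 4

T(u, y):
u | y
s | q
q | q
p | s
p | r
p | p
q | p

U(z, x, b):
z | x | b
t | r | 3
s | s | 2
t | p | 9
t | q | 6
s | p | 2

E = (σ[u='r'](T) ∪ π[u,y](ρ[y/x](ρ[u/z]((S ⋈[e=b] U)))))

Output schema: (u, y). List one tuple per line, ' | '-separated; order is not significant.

Subexpression sizes:
  T → 6
  σ[u='r'](T) → 0
  S → 4
  U → 5
  (S ⋈[e=b] U) → 4
  ρ[u/z]((S ⋈[e=b] U)) → 4
  ρ[y/x](ρ[u/z]((S ⋈[e=b] U))) → 4
  π[u,y](ρ[y/x](ρ[u/z]((S ⋈[e=b] U)))) → 4
  (σ[u='r'](T) ∪ π[u,y](ρ[y/x](ρ[u/z]((S ⋈[e=b] U))))) → 4

== RESULT ==
u | y
s | p
s | s
t | p
t | p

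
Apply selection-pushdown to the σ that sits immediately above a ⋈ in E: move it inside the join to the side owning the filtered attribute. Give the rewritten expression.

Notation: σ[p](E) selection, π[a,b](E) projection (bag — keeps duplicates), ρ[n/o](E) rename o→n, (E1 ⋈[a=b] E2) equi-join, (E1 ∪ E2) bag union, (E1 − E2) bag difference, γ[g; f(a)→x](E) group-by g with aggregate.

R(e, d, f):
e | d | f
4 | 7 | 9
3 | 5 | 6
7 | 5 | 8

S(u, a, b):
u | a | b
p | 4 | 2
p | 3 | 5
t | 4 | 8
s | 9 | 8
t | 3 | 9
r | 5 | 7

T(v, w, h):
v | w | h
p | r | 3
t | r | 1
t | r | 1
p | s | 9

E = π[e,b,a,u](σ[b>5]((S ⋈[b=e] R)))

σ filters on b, owned by the left side.
E' = π[e,b,a,u]((σ[b>5](S) ⋈[b=e] R))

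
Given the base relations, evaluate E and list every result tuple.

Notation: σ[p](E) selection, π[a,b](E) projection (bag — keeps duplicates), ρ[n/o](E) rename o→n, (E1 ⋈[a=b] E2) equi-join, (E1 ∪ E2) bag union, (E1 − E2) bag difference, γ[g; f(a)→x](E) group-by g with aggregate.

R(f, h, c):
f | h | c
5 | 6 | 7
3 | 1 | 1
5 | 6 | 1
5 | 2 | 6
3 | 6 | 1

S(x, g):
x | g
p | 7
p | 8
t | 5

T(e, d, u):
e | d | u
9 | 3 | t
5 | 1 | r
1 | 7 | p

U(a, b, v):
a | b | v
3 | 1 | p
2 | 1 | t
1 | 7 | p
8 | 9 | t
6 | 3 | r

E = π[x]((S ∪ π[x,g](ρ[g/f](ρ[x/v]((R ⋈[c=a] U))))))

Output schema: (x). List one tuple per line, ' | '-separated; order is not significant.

Subexpression sizes:
  S → 3
  R → 5
  U → 5
  (R ⋈[c=a] U) → 4
  ρ[x/v]((R ⋈[c=a] U)) → 4
  ρ[g/f](ρ[x/v]((R ⋈[c=a] U))) → 4
  π[x,g](ρ[g/f](ρ[x/v]((R ⋈[c=a] U)))) → 4
  (S ∪ π[x,g](ρ[g/f](ρ[x/v]((R ⋈[c=a] U))))) → 7
  π[x]((S ∪ π[x,g](ρ[g/f](ρ[x/v]((R ⋈[c=a] U)))))) → 7

== RESULT ==
x
p
p
p
p
p
r
t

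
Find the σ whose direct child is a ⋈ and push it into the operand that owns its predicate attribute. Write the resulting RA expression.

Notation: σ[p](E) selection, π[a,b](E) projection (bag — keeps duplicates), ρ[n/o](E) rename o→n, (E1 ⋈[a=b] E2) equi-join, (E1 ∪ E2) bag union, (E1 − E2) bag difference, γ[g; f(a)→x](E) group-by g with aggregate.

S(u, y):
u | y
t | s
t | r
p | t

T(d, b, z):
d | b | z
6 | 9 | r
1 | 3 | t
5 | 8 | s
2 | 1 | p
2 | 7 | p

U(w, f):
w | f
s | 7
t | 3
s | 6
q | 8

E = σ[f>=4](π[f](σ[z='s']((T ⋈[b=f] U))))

σ filters on z, owned by the left side.
E' = σ[f>=4](π[f]((σ[z='s'](T) ⋈[b=f] U)))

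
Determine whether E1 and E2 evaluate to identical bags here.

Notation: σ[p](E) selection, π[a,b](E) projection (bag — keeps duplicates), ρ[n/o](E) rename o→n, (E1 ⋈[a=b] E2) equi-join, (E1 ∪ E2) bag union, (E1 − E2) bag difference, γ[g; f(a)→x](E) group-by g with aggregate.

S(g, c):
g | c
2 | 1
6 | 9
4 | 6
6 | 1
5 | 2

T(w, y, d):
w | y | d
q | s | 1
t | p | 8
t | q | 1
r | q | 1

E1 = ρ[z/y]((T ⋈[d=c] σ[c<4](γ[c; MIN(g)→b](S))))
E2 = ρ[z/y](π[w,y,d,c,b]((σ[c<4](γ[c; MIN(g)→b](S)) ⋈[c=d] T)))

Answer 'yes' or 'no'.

E1 row counts bottom-up:
  T → 4
  S → 5
  γ[c; MIN(g)→b](S) → 4
  σ[c<4](γ[c; MIN(g)→b](S)) → 2
  (T ⋈[d=c] σ[c<4](γ[c; MIN(g)→b](S))) → 3
  ρ[z/y]((T ⋈[d=c] σ[c<4](γ[c; MIN(g)→b](S)))) → 3
E2 row counts bottom-up:
  S → 5
  γ[c; MIN(g)→b](S) → 4
  σ[c<4](γ[c; MIN(g)→b](S)) → 2
  T → 4
  (σ[c<4](γ[c; MIN(g)→b](S)) ⋈[c=d] T) → 3
  π[w,y,d,c,b]((σ[c<4](γ[c; MIN(g)→b](S)) ⋈[c=d] T)) → 3
  ρ[z/y](π[w,y,d,c,b]((σ[c<4](γ[c; MIN(g)→b](S)) ⋈[c=d] T))) → 3

E1 and E2 produce the same multiset:
w | z | d | c | b
q | s | 1 | 1 | 2
r | q | 1 | 1 | 2
t | q | 1 | 1 | 2

yes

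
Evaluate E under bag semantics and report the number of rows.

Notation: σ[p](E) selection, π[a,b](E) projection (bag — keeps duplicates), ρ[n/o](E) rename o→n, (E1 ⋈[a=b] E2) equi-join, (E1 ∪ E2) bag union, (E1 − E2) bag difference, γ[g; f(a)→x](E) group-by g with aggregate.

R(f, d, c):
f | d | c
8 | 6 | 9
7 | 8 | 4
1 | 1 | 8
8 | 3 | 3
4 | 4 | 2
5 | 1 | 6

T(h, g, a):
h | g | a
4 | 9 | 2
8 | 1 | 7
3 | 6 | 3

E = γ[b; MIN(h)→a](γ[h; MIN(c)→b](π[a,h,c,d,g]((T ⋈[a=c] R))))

Stepwise |·|:
  T → 3
  R → 6
  (T ⋈[a=c] R) → 2
  π[a,h,c,d,g]((T ⋈[a=c] R)) → 2
  γ[h; MIN(c)→b](π[a,h,c,d,g]((T ⋈[a=c] R))) → 2
  γ[b; MIN(h)→a](γ[h; MIN(c)→b](π[a,h,c,d,g]((T ⋈[a=c] R)))) → 2

|E| = 2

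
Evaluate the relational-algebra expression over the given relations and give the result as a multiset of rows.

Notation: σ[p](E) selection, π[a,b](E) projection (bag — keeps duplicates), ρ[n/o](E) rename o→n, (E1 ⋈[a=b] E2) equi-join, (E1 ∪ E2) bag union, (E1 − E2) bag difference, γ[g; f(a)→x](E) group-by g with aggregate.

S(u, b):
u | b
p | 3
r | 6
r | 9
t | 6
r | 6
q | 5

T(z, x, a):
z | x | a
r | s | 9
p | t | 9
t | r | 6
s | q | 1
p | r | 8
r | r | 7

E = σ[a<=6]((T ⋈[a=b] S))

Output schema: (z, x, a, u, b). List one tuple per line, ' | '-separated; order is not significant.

Stepwise |·|:
  T → 6
  S → 6
  (T ⋈[a=b] S) → 5
  σ[a<=6]((T ⋈[a=b] S)) → 3

== RESULT ==
z | x | a | u | b
t | r | 6 | r | 6
t | r | 6 | r | 6
t | r | 6 | t | 6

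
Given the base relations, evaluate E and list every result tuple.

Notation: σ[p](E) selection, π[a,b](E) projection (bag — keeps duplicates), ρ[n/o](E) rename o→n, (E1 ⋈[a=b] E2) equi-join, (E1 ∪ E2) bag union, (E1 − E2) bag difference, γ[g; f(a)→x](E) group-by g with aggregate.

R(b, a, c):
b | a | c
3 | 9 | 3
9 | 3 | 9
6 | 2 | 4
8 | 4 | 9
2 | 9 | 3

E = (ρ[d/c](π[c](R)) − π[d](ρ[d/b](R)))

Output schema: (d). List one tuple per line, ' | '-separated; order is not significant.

Row counts bottom-up:
  R → 5
  π[c](R) → 5
  ρ[d/c](π[c](R)) → 5
  R → 5
  ρ[d/b](R) → 5
  π[d](ρ[d/b](R)) → 5
  (ρ[d/c](π[c](R)) − π[d](ρ[d/b](R))) → 3

== RESULT ==
d
3
4
9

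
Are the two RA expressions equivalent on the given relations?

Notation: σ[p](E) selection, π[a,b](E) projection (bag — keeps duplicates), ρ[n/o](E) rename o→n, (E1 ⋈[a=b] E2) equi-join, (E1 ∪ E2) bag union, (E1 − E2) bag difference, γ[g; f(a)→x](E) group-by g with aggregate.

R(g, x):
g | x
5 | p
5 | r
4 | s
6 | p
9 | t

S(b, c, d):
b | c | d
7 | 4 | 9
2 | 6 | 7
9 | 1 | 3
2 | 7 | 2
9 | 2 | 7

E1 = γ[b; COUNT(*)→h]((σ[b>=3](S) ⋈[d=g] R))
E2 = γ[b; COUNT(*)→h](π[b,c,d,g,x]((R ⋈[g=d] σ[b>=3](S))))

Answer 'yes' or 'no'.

E1 subexpression sizes:
  S → 5
  σ[b>=3](S) → 3
  R → 5
  (σ[b>=3](S) ⋈[d=g] R) → 1
  γ[b; COUNT(*)→h]((σ[b>=3](S) ⋈[d=g] R)) → 1
E2 subexpression sizes:
  R → 5
  S → 5
  σ[b>=3](S) → 3
  (R ⋈[g=d] σ[b>=3](S)) → 1
  π[b,c,d,g,x]((R ⋈[g=d] σ[b>=3](S))) → 1
  γ[b; COUNT(*)→h](π[b,c,d,g,x]((R ⋈[g=d] σ[b>=3](S)))) → 1

E1 and E2 produce the same multiset:
b | h
7 | 1

yes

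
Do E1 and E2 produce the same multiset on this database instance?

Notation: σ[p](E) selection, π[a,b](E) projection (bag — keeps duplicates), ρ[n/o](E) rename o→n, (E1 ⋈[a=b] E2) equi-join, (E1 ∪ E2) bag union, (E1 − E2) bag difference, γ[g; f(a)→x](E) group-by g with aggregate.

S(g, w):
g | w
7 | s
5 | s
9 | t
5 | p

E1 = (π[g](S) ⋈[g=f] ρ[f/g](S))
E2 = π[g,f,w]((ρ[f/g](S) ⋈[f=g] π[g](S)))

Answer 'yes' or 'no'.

E1 per-node cardinality:
  S → 4
  π[g](S) → 4
  S → 4
  ρ[f/g](S) → 4
  (π[g](S) ⋈[g=f] ρ[f/g](S)) → 6
E2 per-node cardinality:
  S → 4
  ρ[f/g](S) → 4
  S → 4
  π[g](S) → 4
  (ρ[f/g](S) ⋈[f=g] π[g](S)) → 6
  π[g,f,w]((ρ[f/g](S) ⋈[f=g] π[g](S))) → 6

E1 and E2 produce the same multiset:
g | f | w
5 | 5 | p
5 | 5 | p
5 | 5 | s
5 | 5 | s
7 | 7 | s
9 | 9 | t

yes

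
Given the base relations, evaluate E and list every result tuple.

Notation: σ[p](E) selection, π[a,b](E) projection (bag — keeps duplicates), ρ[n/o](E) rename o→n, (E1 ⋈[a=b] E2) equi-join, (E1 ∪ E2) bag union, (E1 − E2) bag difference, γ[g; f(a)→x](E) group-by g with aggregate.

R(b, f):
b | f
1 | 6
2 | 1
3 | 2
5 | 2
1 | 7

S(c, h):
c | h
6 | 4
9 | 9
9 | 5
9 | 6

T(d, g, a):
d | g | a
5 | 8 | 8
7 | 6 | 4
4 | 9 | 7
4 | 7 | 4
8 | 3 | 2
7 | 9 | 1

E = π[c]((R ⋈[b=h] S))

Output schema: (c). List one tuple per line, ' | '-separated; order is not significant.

Per-node cardinality:
  R → 5
  S → 4
  (R ⋈[b=h] S) → 1
  π[c]((R ⋈[b=h] S)) → 1

== RESULT ==
c
9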